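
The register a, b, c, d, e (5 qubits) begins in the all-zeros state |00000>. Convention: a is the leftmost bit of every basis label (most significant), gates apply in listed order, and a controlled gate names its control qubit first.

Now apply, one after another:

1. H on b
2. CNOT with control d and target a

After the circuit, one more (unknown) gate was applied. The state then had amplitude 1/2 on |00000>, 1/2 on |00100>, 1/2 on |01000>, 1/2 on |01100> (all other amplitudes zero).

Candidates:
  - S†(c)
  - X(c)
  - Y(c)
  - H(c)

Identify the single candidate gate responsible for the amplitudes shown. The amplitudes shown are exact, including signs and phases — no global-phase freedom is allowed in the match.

The unique candidate consistent with the amplitudes is H(c).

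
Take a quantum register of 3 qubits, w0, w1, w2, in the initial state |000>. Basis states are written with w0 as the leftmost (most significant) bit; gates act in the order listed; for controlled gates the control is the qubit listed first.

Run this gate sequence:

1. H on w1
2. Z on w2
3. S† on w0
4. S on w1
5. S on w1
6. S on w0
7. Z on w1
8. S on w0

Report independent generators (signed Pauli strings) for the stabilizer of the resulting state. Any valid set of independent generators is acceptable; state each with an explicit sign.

The final state is stabilized by the group generated by +IXI, +ZII, +IIZ; other independent generating sets are equally valid.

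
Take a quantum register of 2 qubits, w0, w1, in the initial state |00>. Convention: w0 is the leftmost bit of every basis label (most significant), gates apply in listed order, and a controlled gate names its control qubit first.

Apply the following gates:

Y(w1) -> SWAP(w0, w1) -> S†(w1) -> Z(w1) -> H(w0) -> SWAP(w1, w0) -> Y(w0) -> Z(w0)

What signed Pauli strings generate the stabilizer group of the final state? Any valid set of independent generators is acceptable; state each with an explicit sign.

The stabilizer group can be generated by -IX, -ZI, among other valid generating sets.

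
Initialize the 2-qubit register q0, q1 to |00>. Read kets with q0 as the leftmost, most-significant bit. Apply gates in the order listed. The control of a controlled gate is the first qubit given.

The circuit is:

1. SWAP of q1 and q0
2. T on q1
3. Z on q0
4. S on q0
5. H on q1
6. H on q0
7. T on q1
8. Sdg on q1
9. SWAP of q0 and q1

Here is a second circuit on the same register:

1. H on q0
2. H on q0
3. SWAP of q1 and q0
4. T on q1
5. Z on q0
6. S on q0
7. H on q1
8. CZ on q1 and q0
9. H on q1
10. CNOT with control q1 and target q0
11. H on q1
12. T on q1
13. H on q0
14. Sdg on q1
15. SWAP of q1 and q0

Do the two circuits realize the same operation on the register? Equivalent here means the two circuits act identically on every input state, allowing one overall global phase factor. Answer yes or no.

No — the two circuits implement different unitaries, even allowing a global phase.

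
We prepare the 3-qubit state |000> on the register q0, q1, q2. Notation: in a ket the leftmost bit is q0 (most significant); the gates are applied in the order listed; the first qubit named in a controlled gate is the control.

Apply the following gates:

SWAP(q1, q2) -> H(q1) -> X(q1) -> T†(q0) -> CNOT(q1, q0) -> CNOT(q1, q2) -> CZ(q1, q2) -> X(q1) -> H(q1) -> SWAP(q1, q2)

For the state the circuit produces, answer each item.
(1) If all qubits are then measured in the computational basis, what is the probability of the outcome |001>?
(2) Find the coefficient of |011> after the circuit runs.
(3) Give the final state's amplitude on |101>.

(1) A full measurement returns |001> with probability 1/4.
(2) The final state's coefficient on |011> equals 0.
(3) The amplitude on |101> is 0.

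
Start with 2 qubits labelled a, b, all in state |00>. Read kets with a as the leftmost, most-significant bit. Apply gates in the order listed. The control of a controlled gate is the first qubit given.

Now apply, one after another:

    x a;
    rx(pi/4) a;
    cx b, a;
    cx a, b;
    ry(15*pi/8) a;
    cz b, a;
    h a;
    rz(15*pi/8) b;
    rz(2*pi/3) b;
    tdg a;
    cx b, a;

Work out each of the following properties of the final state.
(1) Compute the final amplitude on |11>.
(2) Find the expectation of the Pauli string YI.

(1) The final state's coefficient on |11> equals sqrt(2)*sqrt(sqrt(2)/4 + 1/2)*exp(-35*I*pi/48)*cos(pi/16)/2 - sqrt(2)*sqrt(sqrt(2)/4 + 1/2)*exp(-35*I*pi/48)*sin(pi/16)/2.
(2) The expectation value of YI is -sqrt(2*sqrt(2) + 4)/4.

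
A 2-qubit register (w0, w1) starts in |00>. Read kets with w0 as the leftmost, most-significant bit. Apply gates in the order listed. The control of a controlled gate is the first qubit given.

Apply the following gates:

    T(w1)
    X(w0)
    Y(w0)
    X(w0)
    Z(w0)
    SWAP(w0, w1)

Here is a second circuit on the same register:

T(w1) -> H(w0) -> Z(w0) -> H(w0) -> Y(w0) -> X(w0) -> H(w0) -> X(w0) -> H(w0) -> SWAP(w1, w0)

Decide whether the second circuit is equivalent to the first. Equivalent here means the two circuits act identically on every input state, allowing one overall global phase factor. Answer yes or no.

Yes — the two circuits implement the same unitary up to a global phase.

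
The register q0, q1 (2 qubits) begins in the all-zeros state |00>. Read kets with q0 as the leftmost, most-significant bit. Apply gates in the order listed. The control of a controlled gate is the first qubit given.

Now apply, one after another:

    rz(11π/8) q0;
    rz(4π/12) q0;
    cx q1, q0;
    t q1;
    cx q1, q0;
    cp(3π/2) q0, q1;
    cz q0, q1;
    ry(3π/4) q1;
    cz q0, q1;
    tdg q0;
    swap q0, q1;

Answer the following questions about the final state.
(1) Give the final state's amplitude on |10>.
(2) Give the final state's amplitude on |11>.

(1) The final state's coefficient on |10> equals -sqrt(sqrt(2) + 2)*exp(7*I*pi/48)/2.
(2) |11> carries amplitude 0 in the final state.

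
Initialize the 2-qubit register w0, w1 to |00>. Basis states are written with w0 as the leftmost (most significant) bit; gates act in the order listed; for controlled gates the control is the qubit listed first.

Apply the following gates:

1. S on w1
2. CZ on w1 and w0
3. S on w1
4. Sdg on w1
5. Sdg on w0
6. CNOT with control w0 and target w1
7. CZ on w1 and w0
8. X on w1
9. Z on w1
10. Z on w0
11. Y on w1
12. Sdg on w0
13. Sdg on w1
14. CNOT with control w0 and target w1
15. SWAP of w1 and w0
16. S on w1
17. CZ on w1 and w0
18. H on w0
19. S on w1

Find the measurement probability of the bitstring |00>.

Outcome |00> occurs with probability 1/2.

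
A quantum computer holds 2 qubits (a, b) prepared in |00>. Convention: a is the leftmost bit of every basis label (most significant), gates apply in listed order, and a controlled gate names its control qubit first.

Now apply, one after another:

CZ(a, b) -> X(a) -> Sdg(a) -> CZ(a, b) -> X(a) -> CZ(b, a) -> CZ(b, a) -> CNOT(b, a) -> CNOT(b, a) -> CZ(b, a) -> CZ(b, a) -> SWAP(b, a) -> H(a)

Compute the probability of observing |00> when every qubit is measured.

A full measurement returns |00> with probability 1/2. Key observation: gates 6-11 undo each other exactly, leaving only the rest of the circuit to track.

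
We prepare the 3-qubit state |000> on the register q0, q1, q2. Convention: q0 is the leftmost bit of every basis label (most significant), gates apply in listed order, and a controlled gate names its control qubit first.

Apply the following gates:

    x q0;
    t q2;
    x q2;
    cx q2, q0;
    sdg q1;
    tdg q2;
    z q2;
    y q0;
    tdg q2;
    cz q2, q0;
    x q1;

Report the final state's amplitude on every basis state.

The final amplitudes are 1 on |111>, and 0 on every other basis state.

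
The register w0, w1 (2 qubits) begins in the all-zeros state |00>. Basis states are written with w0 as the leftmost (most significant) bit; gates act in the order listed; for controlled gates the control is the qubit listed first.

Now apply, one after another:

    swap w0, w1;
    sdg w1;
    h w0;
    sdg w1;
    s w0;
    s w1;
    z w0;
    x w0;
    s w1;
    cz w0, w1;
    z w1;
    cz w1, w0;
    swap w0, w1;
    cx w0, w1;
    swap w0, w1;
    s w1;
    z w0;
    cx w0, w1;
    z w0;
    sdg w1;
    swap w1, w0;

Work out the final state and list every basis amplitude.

The final amplitudes are -sqrt(2)*I/2 on |00>, 0 on |01>, 0 on |10>, -sqrt(2)*I/2 on |11>.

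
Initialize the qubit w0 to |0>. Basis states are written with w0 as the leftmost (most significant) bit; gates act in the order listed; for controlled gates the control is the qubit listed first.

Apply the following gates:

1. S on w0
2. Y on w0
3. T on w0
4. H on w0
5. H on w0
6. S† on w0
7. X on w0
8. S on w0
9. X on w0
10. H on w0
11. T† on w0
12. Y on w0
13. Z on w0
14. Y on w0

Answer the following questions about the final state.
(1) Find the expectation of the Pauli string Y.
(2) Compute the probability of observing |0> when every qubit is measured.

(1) The observable Y averages to -sqrt(2)/2.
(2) The probability of measuring |0> is 1/2.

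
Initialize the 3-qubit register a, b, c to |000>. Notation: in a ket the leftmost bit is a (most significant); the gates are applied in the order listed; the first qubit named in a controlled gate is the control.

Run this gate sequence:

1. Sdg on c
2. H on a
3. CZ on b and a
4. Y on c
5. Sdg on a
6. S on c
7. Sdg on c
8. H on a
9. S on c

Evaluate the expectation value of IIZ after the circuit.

In the final state, IIZ has expectation -1.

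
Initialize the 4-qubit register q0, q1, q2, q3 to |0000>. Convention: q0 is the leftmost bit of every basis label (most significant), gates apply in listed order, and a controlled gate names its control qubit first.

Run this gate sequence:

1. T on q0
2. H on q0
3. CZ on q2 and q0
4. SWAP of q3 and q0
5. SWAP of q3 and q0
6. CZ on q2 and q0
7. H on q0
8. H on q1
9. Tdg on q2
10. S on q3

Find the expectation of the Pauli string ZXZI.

The expectation value of ZXZI is 1. Key observation: the block from step 2 through step 7 cancels to the identity and can be dropped.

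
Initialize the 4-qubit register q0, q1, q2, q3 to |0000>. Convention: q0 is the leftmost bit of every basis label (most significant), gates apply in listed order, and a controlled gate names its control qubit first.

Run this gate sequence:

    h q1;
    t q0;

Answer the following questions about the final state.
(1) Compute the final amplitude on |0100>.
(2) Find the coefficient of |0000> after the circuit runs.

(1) |0100> carries amplitude sqrt(2)/2 in the final state.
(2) |0000> carries amplitude sqrt(2)/2 in the final state.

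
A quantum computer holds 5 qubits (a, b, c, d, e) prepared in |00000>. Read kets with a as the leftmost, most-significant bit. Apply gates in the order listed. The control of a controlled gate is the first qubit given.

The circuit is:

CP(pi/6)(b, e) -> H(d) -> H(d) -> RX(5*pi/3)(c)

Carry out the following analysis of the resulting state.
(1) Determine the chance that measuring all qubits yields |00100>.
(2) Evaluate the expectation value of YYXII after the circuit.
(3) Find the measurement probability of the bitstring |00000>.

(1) A full measurement returns |00100> with probability 1/4. Key observation: the block from step 2 through step 3 cancels to the identity and can be dropped.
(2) The observable YYXII averages to 0.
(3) The probability of measuring |00000> is 3/4.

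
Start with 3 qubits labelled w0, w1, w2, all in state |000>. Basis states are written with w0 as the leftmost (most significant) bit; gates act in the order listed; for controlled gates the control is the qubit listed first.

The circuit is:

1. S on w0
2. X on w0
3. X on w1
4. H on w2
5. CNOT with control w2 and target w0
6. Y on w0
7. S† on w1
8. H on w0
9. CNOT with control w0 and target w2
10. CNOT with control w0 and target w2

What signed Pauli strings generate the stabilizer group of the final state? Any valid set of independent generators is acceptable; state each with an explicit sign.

The stabilizer group can be generated by +XIZ, -ZIX, -IZI, among other valid generating sets. Key observation: gates 9-10 undo each other exactly, leaving only the rest of the circuit to track.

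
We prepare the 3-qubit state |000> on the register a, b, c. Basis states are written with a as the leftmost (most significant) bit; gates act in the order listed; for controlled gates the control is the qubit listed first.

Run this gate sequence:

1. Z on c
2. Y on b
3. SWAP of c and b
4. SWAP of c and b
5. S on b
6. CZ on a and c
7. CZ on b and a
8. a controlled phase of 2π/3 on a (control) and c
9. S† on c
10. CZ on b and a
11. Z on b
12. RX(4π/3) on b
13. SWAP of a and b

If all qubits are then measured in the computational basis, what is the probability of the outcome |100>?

The probability of measuring |100> is 1/4. Key observation: the block from step 3 through step 4 cancels to the identity and can be dropped.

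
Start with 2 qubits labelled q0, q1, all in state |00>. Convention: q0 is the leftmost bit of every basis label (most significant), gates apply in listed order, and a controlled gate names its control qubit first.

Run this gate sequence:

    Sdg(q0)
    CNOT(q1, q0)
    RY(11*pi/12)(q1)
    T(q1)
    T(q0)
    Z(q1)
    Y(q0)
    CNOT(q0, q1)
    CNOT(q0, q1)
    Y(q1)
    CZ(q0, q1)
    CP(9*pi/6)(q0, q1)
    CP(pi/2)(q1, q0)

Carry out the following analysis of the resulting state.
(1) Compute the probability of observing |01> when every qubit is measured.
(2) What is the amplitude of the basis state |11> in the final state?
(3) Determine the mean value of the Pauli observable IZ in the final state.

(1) A full measurement returns |01> with probability 0. Key observation: steps 8-9 multiply out to the identity, so the circuit reduces to the remaining gates.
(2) |11> carries amplitude -sqrt(6 - 3*sqrt(2))/4 + sqrt(sqrt(2) + 2)/4 in the final state.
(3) In the final state, IZ has expectation sqrt(2)/4 + sqrt(6)/4.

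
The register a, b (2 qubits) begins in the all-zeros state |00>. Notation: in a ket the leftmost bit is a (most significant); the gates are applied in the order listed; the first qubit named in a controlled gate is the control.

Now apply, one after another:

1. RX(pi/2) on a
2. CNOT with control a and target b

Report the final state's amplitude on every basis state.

The final amplitudes are sqrt(2)/2 on |00>, 0 on |01>, 0 on |10>, -sqrt(2)*I/2 on |11>.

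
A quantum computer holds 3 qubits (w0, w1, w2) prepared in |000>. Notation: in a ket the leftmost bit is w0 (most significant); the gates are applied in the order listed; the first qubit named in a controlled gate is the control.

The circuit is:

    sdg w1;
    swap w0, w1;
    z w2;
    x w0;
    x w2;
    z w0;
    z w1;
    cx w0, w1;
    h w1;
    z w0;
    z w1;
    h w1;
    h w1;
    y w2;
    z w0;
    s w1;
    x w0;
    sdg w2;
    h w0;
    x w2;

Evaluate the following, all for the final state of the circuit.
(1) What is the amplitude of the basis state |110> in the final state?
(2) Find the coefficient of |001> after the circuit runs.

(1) The amplitude on |110> is 0.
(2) The amplitude on |001> is I/2.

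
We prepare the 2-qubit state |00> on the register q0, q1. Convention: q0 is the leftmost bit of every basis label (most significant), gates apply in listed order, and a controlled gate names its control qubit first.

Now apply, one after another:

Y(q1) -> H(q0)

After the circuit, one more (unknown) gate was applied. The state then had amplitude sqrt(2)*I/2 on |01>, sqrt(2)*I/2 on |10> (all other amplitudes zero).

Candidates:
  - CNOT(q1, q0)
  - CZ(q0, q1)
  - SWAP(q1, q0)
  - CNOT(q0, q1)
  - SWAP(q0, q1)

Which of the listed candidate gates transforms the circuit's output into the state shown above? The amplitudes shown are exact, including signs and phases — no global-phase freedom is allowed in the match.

The unique candidate consistent with the amplitudes is CNOT(q0, q1).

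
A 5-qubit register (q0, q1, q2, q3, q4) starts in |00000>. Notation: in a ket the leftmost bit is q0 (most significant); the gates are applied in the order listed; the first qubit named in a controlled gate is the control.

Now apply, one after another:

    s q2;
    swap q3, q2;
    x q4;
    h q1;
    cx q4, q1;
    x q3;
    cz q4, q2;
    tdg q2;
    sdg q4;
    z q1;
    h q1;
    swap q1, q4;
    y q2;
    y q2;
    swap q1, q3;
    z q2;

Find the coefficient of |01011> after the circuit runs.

|01011> carries amplitude -I in the final state.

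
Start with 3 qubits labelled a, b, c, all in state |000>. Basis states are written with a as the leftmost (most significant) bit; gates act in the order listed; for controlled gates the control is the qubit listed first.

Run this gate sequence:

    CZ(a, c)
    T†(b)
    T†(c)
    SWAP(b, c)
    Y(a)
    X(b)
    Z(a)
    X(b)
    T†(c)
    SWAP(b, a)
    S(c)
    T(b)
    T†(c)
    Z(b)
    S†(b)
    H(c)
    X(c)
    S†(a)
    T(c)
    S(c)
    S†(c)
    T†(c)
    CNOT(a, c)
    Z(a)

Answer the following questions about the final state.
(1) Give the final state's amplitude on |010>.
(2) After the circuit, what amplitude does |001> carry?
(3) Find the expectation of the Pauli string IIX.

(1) The final state's coefficient on |010> equals sqrt(2)*exp(I*pi/4)/2.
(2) The amplitude on |001> is 0.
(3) The expectation value of IIX is 1.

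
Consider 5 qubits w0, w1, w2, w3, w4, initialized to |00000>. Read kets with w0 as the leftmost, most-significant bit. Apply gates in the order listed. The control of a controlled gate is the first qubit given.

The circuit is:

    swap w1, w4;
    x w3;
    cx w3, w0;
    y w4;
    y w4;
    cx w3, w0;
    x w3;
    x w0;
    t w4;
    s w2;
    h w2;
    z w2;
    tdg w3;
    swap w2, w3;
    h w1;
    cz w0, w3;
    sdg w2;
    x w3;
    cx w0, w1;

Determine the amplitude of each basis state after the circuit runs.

After the circuit, the state carries amplitude 1/2 on |10000>, 1/2 on |10010>, 1/2 on |11000>, 1/2 on |11010>, and 0 on every other basis state. Key observation: steps 2-7 multiply out to the identity, so the circuit reduces to the remaining gates.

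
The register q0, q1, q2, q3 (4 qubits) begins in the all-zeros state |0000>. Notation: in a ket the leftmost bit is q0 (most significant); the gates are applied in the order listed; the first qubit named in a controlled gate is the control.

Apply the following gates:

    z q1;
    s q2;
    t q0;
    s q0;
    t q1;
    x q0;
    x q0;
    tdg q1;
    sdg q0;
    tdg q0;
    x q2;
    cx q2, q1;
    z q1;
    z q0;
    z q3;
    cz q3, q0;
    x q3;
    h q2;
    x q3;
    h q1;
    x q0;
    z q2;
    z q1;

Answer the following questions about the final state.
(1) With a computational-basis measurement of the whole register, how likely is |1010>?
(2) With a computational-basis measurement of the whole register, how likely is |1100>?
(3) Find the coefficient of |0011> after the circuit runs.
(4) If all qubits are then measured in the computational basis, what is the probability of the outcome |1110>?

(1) A full measurement returns |1010> with probability 1/4. Key observation: steps 3-10 multiply out to the identity, so the circuit reduces to the remaining gates.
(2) A full measurement returns |1100> with probability 1/4.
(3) The final state's coefficient on |0011> equals 0.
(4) A full measurement returns |1110> with probability 1/4.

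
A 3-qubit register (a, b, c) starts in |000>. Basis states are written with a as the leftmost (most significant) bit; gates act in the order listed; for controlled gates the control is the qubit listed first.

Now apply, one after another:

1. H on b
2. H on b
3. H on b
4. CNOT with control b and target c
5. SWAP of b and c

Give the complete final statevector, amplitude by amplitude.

The resulting statevector has amplitude sqrt(2)/2 on |000>, sqrt(2)/2 on |011>, and 0 on every other basis state. Key observation: the block from step 1 through step 2 cancels to the identity and can be dropped.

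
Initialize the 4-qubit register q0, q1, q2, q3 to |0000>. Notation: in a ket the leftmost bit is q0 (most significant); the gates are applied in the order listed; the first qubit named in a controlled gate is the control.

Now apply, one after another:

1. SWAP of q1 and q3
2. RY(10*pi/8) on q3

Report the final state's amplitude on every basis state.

The final amplitudes are -sqrt(2 - sqrt(2))/2 on |0000>, sqrt(sqrt(2) + 2)/2 on |0001>, and 0 on every other basis state.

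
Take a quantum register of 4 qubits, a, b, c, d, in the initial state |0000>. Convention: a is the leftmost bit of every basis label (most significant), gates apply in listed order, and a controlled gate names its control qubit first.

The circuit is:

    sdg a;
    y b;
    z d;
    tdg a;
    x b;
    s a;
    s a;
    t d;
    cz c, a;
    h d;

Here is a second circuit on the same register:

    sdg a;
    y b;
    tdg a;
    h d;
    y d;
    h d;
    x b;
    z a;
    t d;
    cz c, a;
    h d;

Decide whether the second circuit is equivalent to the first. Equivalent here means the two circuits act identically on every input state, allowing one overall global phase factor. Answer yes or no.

No — the two circuits implement different unitaries, even allowing a global phase.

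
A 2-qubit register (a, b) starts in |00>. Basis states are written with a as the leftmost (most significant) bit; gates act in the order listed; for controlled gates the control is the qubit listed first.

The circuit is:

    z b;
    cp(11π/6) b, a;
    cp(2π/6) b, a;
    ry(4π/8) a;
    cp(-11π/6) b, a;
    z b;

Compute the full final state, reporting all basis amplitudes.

The resulting statevector has amplitude sqrt(2)/2 on |00>, 0 on |01>, sqrt(2)/2 on |10>, 0 on |11>.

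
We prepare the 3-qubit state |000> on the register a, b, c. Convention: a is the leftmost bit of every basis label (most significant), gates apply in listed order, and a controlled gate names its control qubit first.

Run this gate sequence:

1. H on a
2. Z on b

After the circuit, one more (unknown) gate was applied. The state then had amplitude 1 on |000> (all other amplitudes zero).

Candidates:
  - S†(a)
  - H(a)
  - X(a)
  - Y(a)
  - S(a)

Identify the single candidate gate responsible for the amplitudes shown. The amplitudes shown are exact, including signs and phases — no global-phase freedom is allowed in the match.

The unique candidate consistent with the amplitudes is H(a).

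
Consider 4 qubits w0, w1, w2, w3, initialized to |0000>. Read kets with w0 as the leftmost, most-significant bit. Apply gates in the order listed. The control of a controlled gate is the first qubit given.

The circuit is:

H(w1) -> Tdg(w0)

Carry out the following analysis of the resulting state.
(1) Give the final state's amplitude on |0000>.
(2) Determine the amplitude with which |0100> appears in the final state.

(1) The final state's coefficient on |0000> equals sqrt(2)/2.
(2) The amplitude on |0100> is sqrt(2)/2.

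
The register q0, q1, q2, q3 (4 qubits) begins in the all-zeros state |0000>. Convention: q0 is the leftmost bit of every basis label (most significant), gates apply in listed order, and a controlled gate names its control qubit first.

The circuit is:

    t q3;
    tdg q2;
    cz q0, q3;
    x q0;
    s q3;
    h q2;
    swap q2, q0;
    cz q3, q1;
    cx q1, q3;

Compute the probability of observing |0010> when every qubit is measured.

Outcome |0010> occurs with probability 1/2.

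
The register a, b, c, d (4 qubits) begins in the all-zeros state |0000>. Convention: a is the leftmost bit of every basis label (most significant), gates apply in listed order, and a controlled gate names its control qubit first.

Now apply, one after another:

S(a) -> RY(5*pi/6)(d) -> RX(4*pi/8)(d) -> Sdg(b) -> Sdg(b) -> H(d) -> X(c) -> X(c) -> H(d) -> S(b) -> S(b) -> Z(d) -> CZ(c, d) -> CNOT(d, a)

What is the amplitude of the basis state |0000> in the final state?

|0000> carries amplitude (1 - I)*(sqrt(3) - I)/4 in the final state. Key observation: gates 4-11 undo each other exactly, leaving only the rest of the circuit to track.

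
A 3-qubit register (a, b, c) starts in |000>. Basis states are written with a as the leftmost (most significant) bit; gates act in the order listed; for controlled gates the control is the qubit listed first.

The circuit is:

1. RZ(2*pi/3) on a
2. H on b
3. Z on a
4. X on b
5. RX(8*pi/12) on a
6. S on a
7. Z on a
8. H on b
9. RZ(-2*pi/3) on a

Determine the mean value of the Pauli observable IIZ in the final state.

In the final state, IIZ has expectation 1.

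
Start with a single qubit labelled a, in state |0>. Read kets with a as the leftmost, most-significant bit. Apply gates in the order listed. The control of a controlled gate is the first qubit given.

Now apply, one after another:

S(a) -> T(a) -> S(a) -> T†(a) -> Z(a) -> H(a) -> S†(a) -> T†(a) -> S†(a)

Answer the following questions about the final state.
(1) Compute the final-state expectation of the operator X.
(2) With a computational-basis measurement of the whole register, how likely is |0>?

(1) In the final state, X has expectation -sqrt(2)/2.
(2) The probability of measuring |0> is 1/2.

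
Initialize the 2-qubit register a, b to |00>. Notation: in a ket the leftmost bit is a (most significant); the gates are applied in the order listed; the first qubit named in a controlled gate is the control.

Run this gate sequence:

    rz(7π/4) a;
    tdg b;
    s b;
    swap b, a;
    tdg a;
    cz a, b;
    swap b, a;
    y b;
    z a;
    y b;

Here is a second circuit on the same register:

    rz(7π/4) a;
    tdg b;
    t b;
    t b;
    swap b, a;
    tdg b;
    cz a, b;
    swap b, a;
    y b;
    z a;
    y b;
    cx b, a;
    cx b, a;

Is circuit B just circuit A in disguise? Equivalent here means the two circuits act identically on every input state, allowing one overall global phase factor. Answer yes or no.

No: there is an input state on which the two circuits produce genuinely different outputs (not merely differing by a phase).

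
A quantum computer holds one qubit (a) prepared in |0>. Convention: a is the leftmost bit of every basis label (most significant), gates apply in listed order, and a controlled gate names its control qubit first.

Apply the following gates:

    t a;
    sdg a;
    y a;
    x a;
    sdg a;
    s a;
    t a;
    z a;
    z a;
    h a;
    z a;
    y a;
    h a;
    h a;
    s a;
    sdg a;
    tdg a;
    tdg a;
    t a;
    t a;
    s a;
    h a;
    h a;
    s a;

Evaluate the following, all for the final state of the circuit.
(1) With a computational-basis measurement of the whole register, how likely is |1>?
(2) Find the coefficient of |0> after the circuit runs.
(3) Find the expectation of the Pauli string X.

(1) Outcome |1> occurs with probability 1/2. Key observation: gates 16-21 undo each other exactly, leaving only the rest of the circuit to track.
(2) The final state's coefficient on |0> equals -sqrt(2)/2.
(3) The observable X averages to -1.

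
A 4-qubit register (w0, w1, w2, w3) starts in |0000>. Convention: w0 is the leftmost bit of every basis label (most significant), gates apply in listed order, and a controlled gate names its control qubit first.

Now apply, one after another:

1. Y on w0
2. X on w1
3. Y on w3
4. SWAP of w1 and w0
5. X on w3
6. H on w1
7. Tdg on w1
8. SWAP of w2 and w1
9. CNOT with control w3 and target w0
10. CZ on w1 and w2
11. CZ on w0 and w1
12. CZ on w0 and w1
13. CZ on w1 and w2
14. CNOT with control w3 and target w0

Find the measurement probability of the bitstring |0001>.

Outcome |0001> occurs with probability 0.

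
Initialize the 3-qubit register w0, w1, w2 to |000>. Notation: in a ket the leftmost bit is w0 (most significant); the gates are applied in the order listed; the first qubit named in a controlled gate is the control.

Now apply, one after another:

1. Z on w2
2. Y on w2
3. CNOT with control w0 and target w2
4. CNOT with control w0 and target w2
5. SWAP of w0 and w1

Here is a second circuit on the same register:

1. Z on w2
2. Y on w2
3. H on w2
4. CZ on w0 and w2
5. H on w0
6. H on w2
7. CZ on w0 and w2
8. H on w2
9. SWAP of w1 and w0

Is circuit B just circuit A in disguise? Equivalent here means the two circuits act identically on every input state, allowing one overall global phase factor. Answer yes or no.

No, they are not equivalent — no single phase factor reconciles the two unitaries.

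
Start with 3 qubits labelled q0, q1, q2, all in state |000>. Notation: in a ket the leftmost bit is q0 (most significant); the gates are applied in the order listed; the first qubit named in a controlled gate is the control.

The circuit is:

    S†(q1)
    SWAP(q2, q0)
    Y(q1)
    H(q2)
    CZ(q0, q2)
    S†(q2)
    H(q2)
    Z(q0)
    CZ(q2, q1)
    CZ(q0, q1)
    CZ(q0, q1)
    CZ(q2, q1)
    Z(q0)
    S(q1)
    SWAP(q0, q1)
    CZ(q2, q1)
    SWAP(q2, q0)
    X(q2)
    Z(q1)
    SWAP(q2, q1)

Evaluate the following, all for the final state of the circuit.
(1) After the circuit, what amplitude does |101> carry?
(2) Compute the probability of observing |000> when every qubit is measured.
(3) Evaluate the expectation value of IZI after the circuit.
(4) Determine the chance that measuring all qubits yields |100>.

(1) The final state's coefficient on |101> equals 0. Key observation: the block from step 8 through step 13 cancels to the identity and can be dropped.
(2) A full measurement returns |000> with probability 1/2.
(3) The expectation value of IZI is 1.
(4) Outcome |100> occurs with probability 1/2.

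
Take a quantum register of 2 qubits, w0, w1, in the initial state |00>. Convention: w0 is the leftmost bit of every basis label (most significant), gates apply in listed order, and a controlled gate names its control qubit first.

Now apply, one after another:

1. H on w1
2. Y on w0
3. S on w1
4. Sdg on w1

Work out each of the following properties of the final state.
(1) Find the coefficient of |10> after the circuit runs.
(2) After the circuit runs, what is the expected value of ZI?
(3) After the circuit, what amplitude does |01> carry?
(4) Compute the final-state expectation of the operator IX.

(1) The amplitude on |10> is sqrt(2)*I/2. Key observation: gates 3-4 undo each other exactly, leaving only the rest of the circuit to track.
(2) The observable ZI averages to -1.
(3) The amplitude on |01> is 0.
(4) The expectation value of IX is 1.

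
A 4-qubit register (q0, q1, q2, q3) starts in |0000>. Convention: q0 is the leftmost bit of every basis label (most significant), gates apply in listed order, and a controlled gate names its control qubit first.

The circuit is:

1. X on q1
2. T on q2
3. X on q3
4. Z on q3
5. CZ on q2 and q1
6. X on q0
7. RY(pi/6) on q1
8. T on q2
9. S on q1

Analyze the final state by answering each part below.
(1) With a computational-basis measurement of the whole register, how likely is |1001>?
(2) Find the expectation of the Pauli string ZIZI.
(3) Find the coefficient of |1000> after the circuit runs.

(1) The probability of measuring |1001> is 1/2 - sqrt(3)/4.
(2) The expectation value of ZIZI is -1.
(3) |1000> carries amplitude 0 in the final state.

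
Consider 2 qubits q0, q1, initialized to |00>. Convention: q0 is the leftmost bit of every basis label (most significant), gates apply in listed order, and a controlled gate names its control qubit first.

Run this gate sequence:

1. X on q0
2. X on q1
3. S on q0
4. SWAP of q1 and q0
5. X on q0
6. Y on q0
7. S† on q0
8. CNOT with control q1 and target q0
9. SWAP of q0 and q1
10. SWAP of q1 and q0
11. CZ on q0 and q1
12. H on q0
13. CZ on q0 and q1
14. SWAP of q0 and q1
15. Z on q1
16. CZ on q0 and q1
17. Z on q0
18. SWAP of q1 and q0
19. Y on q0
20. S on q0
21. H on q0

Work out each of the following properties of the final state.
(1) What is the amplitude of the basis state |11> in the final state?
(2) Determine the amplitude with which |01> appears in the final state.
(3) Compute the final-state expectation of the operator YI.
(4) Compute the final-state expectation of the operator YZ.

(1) |11> carries amplitude 1/2 - I/2 in the final state.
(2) The amplitude on |01> is 1/2 + I/2.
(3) The observable YI averages to -1.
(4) The observable YZ averages to 1.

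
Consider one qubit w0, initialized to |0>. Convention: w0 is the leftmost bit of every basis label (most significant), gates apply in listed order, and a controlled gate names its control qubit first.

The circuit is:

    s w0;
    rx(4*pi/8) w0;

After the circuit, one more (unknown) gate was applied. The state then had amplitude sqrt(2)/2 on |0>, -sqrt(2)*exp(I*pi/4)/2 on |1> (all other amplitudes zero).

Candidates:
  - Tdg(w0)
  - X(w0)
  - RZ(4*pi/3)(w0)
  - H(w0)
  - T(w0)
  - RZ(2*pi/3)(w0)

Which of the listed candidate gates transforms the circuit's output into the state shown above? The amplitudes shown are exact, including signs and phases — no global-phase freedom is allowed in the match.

The unique candidate consistent with the amplitudes is Tdg(w0).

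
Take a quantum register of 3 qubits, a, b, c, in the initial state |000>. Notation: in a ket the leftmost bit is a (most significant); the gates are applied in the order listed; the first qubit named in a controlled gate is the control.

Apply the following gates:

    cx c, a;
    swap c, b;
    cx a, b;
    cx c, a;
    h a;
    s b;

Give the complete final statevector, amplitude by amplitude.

After the circuit, the state carries amplitude sqrt(2)/2 on |000>, sqrt(2)/2 on |100>, and 0 on every other basis state.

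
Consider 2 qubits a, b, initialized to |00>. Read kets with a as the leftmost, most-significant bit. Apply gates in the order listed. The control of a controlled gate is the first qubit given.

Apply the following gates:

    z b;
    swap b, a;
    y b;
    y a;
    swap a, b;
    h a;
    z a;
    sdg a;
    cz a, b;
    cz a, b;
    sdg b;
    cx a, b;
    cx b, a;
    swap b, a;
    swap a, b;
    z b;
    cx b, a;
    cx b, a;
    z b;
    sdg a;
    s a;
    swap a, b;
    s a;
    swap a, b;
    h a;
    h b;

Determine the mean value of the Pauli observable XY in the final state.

In the final state, XY has expectation 0.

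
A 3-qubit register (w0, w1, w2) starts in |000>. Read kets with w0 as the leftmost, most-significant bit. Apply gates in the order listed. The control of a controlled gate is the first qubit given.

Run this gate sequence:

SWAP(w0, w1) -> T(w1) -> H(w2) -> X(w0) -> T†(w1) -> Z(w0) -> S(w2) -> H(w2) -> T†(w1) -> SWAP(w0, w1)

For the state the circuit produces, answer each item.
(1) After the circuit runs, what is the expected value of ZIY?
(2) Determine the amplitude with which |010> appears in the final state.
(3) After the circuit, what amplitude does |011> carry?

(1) The observable ZIY averages to -1.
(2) |010> carries amplitude -1/2 - I/2 in the final state.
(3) The final state's coefficient on |011> equals -1/2 + I/2.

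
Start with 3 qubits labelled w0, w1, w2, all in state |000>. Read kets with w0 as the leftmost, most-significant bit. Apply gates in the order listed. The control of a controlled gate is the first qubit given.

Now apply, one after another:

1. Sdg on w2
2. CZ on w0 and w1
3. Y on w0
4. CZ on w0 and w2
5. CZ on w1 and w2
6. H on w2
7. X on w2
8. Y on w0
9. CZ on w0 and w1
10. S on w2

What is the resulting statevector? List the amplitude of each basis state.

The resulting statevector has amplitude sqrt(2)/2 on |000>, sqrt(2)*I/2 on |001>, and 0 on every other basis state.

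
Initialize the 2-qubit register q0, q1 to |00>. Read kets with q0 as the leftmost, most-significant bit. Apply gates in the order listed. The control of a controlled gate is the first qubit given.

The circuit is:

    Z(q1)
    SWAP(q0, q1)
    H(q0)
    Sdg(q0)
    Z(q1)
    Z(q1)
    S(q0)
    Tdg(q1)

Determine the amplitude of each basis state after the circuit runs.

After the circuit, the state carries amplitude sqrt(2)/2 on |00>, 0 on |01>, sqrt(2)/2 on |10>, 0 on |11>.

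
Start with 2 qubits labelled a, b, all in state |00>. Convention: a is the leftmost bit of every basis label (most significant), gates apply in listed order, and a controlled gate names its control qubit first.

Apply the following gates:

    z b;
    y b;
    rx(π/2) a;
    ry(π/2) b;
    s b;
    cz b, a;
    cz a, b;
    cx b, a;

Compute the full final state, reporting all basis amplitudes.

After the circuit, the state carries amplitude -I/2 on |00>, I/2 on |01>, -1/2 on |10>, -1/2 on |11>.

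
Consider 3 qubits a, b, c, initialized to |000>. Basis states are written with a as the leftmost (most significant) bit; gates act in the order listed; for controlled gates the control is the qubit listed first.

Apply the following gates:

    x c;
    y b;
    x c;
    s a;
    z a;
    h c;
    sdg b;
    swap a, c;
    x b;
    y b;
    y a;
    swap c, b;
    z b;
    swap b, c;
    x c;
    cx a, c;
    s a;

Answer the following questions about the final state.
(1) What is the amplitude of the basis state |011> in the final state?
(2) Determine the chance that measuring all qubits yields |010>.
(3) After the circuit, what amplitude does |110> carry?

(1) The amplitude on |011> is sqrt(2)/2.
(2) The probability of measuring |010> is 0.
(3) |110> carries amplitude -sqrt(2)*I/2 in the final state.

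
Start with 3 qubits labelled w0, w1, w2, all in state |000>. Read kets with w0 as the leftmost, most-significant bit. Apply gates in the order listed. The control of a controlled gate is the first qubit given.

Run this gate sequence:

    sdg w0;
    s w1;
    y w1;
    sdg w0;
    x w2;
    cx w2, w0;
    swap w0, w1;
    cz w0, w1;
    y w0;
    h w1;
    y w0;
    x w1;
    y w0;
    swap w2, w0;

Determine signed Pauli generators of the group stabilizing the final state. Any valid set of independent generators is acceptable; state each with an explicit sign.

The final state is stabilized by the group generated by -IXI, -ZII, +IIZ; other independent generating sets are equally valid.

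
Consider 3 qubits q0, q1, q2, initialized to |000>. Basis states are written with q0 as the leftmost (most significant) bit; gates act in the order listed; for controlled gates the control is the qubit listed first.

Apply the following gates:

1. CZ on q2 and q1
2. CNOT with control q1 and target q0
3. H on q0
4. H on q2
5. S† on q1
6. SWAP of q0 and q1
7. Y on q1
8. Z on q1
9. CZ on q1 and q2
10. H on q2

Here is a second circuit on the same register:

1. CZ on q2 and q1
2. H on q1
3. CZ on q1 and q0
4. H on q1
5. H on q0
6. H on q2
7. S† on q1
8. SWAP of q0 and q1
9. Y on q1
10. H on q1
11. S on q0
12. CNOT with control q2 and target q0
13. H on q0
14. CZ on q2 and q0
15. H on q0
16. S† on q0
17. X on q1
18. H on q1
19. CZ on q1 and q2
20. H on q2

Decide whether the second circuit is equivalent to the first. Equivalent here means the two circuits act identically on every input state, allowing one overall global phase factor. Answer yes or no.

No — the two circuits implement different unitaries, even allowing a global phase.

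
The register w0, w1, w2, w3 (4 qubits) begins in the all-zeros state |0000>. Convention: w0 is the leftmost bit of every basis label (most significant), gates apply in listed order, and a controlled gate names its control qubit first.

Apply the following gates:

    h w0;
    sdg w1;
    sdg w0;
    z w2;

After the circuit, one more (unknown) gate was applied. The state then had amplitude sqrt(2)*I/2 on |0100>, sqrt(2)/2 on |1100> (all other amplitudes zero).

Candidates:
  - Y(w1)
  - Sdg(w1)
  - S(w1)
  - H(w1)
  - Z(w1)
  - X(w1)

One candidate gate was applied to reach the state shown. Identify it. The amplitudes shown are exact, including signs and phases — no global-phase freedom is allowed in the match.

The applied gate was Y(w1).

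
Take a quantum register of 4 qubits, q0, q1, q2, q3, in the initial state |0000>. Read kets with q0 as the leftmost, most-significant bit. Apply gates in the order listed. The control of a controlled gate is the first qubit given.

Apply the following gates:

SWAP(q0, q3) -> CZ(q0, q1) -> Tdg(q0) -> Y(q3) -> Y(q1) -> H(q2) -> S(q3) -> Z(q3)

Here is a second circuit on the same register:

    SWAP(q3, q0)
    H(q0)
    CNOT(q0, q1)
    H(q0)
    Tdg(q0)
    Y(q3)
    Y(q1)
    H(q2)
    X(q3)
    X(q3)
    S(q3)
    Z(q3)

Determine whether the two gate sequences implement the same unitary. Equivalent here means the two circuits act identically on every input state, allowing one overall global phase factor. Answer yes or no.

No: there is an input state on which the two circuits produce genuinely different outputs (not merely differing by a phase).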